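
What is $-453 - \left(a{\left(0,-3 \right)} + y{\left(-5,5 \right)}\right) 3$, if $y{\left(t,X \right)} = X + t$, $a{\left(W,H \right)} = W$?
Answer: $-453$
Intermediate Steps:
$-453 - \left(a{\left(0,-3 \right)} + y{\left(-5,5 \right)}\right) 3 = -453 - \left(0 + \left(5 - 5\right)\right) 3 = -453 - \left(0 + 0\right) 3 = -453 - 0 \cdot 3 = -453 - 0 = -453 + 0 = -453$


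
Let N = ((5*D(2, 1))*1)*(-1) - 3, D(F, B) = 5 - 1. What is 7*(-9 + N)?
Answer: -224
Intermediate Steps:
D(F, B) = 4
N = -23 (N = ((5*4)*1)*(-1) - 3 = (20*1)*(-1) - 3 = 20*(-1) - 3 = -20 - 3 = -23)
7*(-9 + N) = 7*(-9 - 23) = 7*(-32) = -224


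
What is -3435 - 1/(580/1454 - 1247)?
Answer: -3113067638/906279 ≈ -3435.0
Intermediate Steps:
-3435 - 1/(580/1454 - 1247) = -3435 - 1/(580*(1/1454) - 1247) = -3435 - 1/(290/727 - 1247) = -3435 - 1/(-906279/727) = -3435 - 1*(-727/906279) = -3435 + 727/906279 = -3113067638/906279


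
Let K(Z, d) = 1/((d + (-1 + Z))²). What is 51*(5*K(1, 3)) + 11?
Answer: 118/3 ≈ 39.333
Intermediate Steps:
K(Z, d) = (-1 + Z + d)⁻² (K(Z, d) = 1/((-1 + Z + d)²) = (-1 + Z + d)⁻²)
51*(5*K(1, 3)) + 11 = 51*(5/(-1 + 1 + 3)²) + 11 = 51*(5/3²) + 11 = 51*(5*(⅑)) + 11 = 51*(5/9) + 11 = 85/3 + 11 = 118/3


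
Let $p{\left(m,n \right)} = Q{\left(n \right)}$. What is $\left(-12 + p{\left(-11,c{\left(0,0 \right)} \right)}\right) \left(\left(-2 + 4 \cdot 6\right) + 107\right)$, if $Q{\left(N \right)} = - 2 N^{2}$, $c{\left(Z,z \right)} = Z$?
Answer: $-1548$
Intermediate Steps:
$p{\left(m,n \right)} = - 2 n^{2}$
$\left(-12 + p{\left(-11,c{\left(0,0 \right)} \right)}\right) \left(\left(-2 + 4 \cdot 6\right) + 107\right) = \left(-12 - 2 \cdot 0^{2}\right) \left(\left(-2 + 4 \cdot 6\right) + 107\right) = \left(-12 - 0\right) \left(\left(-2 + 24\right) + 107\right) = \left(-12 + 0\right) \left(22 + 107\right) = \left(-12\right) 129 = -1548$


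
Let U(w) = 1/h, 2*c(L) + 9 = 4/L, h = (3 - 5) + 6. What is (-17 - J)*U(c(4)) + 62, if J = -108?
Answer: 339/4 ≈ 84.750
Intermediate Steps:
h = 4 (h = -2 + 6 = 4)
c(L) = -9/2 + 2/L (c(L) = -9/2 + (4/L)/2 = -9/2 + 2/L)
U(w) = ¼ (U(w) = 1/4 = ¼)
(-17 - J)*U(c(4)) + 62 = (-17 - 1*(-108))*(¼) + 62 = (-17 + 108)*(¼) + 62 = 91*(¼) + 62 = 91/4 + 62 = 339/4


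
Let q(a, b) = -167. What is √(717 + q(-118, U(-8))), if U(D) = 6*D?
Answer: 5*√22 ≈ 23.452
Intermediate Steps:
√(717 + q(-118, U(-8))) = √(717 - 167) = √550 = 5*√22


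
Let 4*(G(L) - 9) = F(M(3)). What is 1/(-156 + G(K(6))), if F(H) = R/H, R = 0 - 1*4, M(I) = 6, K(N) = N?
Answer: -6/883 ≈ -0.0067950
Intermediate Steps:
R = -4 (R = 0 - 4 = -4)
F(H) = -4/H
G(L) = 53/6 (G(L) = 9 + (-4/6)/4 = 9 + (-4*⅙)/4 = 9 + (¼)*(-⅔) = 9 - ⅙ = 53/6)
1/(-156 + G(K(6))) = 1/(-156 + 53/6) = 1/(-883/6) = -6/883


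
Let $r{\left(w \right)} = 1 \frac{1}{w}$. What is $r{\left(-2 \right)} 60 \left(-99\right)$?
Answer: $2970$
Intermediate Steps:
$r{\left(w \right)} = \frac{1}{w}$
$r{\left(-2 \right)} 60 \left(-99\right) = \frac{1}{-2} \cdot 60 \left(-99\right) = \left(- \frac{1}{2}\right) 60 \left(-99\right) = \left(-30\right) \left(-99\right) = 2970$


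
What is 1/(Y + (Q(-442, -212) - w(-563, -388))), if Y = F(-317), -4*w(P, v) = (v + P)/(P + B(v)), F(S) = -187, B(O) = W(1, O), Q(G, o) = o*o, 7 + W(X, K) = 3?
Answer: 756/33836609 ≈ 2.2343e-5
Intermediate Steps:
W(X, K) = -4 (W(X, K) = -7 + 3 = -4)
Q(G, o) = o**2
B(O) = -4
w(P, v) = -(P + v)/(4*(-4 + P)) (w(P, v) = -(v + P)/(4*(P - 4)) = -(P + v)/(4*(-4 + P)))
Y = -187
1/(Y + (Q(-442, -212) - w(-563, -388))) = 1/(-187 + ((-212)**2 - (-1*(-563) - 1*(-388))/(4*(-4 - 563)))) = 1/(-187 + (44944 - (563 + 388)/(4*(-567)))) = 1/(-187 + (44944 - (-1)*951/(4*567))) = 1/(-187 + (44944 - 1*(-317/756))) = 1/(-187 + (44944 + 317/756)) = 1/(-187 + 33977981/756) = 1/(33836609/756) = 756/33836609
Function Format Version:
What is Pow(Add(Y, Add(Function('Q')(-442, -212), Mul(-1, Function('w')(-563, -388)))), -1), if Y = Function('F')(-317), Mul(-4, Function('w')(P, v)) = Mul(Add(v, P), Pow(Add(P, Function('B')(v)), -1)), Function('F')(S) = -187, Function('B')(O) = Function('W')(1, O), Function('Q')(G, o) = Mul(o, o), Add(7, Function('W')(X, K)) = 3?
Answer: Rational(756, 33836609) ≈ 2.2343e-5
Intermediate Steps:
Function('W')(X, K) = -4 (Function('W')(X, K) = Add(-7, 3) = -4)
Function('Q')(G, o) = Pow(o, 2)
Function('B')(O) = -4
Function('w')(P, v) = Mul(Rational(-1, 4), Pow(Add(-4, P), -1), Add(P, v)) (Function('w')(P, v) = Mul(Rational(-1, 4), Mul(Add(v, P), Pow(Add(P, -4), -1))) = Mul(Rational(-1, 4), Mul(Add(P, v), Pow(Add(-4, P), -1))) = Mul(Rational(-1, 4), Mul(Pow(Add(-4, P), -1), Add(P, v))) = Mul(Rational(-1, 4), Pow(Add(-4, P), -1), Add(P, v)))
Y = -187
Pow(Add(Y, Add(Function('Q')(-442, -212), Mul(-1, Function('w')(-563, -388)))), -1) = Pow(Add(-187, Add(Pow(-212, 2), Mul(-1, Mul(Rational(1, 4), Pow(Add(-4, -563), -1), Add(Mul(-1, -563), Mul(-1, -388)))))), -1) = Pow(Add(-187, Add(44944, Mul(-1, Mul(Rational(1, 4), Pow(-567, -1), Add(563, 388))))), -1) = Pow(Add(-187, Add(44944, Mul(-1, Mul(Rational(1, 4), Rational(-1, 567), 951)))), -1) = Pow(Add(-187, Add(44944, Mul(-1, Rational(-317, 756)))), -1) = Pow(Add(-187, Add(44944, Rational(317, 756))), -1) = Pow(Add(-187, Rational(33977981, 756)), -1) = Pow(Rational(33836609, 756), -1) = Rational(756, 33836609)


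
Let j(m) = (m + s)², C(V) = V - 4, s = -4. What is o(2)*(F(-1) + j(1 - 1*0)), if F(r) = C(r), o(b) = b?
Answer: 8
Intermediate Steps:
C(V) = -4 + V
j(m) = (-4 + m)² (j(m) = (m - 4)² = (-4 + m)²)
F(r) = -4 + r
o(2)*(F(-1) + j(1 - 1*0)) = 2*((-4 - 1) + (-4 + (1 - 1*0))²) = 2*(-5 + (-4 + (1 + 0))²) = 2*(-5 + (-4 + 1)²) = 2*(-5 + (-3)²) = 2*(-5 + 9) = 2*4 = 8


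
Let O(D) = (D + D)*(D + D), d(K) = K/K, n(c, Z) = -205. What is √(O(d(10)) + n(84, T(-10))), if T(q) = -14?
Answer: I*√201 ≈ 14.177*I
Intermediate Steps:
d(K) = 1
O(D) = 4*D² (O(D) = (2*D)*(2*D) = 4*D²)
√(O(d(10)) + n(84, T(-10))) = √(4*1² - 205) = √(4*1 - 205) = √(4 - 205) = √(-201) = I*√201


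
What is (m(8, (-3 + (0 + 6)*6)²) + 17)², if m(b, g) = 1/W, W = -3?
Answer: 2500/9 ≈ 277.78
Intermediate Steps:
m(b, g) = -⅓ (m(b, g) = 1/(-3) = -⅓)
(m(8, (-3 + (0 + 6)*6)²) + 17)² = (-⅓ + 17)² = (50/3)² = 2500/9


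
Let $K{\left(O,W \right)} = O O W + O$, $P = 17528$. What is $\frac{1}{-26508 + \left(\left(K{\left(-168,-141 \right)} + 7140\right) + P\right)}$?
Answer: $- \frac{1}{3981592} \approx -2.5116 \cdot 10^{-7}$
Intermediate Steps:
$K{\left(O,W \right)} = O + W O^{2}$ ($K{\left(O,W \right)} = O^{2} W + O = W O^{2} + O = O + W O^{2}$)
$\frac{1}{-26508 + \left(\left(K{\left(-168,-141 \right)} + 7140\right) + P\right)} = \frac{1}{-26508 + \left(\left(- 168 \left(1 - -23688\right) + 7140\right) + 17528\right)} = \frac{1}{-26508 + \left(\left(- 168 \left(1 + 23688\right) + 7140\right) + 17528\right)} = \frac{1}{-26508 + \left(\left(\left(-168\right) 23689 + 7140\right) + 17528\right)} = \frac{1}{-26508 + \left(\left(-3979752 + 7140\right) + 17528\right)} = \frac{1}{-26508 + \left(-3972612 + 17528\right)} = \frac{1}{-26508 - 3955084} = \frac{1}{-3981592} = - \frac{1}{3981592}$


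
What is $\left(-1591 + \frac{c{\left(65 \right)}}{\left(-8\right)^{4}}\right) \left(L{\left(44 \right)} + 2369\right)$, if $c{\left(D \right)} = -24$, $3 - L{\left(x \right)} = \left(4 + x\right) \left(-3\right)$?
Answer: $- \frac{512380255}{128} \approx -4.003 \cdot 10^{6}$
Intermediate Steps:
$L{\left(x \right)} = 15 + 3 x$ ($L{\left(x \right)} = 3 - \left(4 + x\right) \left(-3\right) = 3 - \left(-12 - 3 x\right) = 3 + \left(12 + 3 x\right) = 15 + 3 x$)
$\left(-1591 + \frac{c{\left(65 \right)}}{\left(-8\right)^{4}}\right) \left(L{\left(44 \right)} + 2369\right) = \left(-1591 - \frac{24}{\left(-8\right)^{4}}\right) \left(\left(15 + 3 \cdot 44\right) + 2369\right) = \left(-1591 - \frac{24}{4096}\right) \left(\left(15 + 132\right) + 2369\right) = \left(-1591 - \frac{3}{512}\right) \left(147 + 2369\right) = \left(-1591 - \frac{3}{512}\right) 2516 = \left(- \frac{814595}{512}\right) 2516 = - \frac{512380255}{128}$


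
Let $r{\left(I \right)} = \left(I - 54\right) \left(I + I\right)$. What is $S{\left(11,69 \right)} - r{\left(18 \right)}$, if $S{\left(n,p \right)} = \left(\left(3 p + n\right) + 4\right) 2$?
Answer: $1740$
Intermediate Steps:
$r{\left(I \right)} = 2 I \left(-54 + I\right)$ ($r{\left(I \right)} = \left(-54 + I\right) 2 I = 2 I \left(-54 + I\right)$)
$S{\left(n,p \right)} = 8 + 2 n + 6 p$ ($S{\left(n,p \right)} = \left(\left(n + 3 p\right) + 4\right) 2 = \left(4 + n + 3 p\right) 2 = 8 + 2 n + 6 p$)
$S{\left(11,69 \right)} - r{\left(18 \right)} = \left(8 + 2 \cdot 11 + 6 \cdot 69\right) - 2 \cdot 18 \left(-54 + 18\right) = \left(8 + 22 + 414\right) - 2 \cdot 18 \left(-36\right) = 444 - -1296 = 444 + 1296 = 1740$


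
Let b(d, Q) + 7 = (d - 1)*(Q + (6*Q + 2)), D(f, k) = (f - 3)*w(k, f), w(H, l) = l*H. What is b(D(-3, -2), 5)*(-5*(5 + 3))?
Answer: 55040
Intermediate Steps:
w(H, l) = H*l
D(f, k) = f*k*(-3 + f) (D(f, k) = (f - 3)*(k*f) = (-3 + f)*(f*k) = f*k*(-3 + f))
b(d, Q) = -7 + (-1 + d)*(2 + 7*Q) (b(d, Q) = -7 + (d - 1)*(Q + (6*Q + 2)) = -7 + (-1 + d)*(Q + (2 + 6*Q)) = -7 + (-1 + d)*(2 + 7*Q))
b(D(-3, -2), 5)*(-5*(5 + 3)) = (-9 - 7*5 + 2*(-3*(-2)*(-3 - 3)) + 7*5*(-3*(-2)*(-3 - 3)))*(-5*(5 + 3)) = (-9 - 35 + 2*(-3*(-2)*(-6)) + 7*5*(-3*(-2)*(-6)))*(-5*8) = (-9 - 35 + 2*(-36) + 7*5*(-36))*(-40) = (-9 - 35 - 72 - 1260)*(-40) = -1376*(-40) = 55040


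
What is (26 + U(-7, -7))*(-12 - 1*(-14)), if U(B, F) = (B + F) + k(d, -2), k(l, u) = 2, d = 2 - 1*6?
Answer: 28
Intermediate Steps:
d = -4 (d = 2 - 6 = -4)
U(B, F) = 2 + B + F (U(B, F) = (B + F) + 2 = 2 + B + F)
(26 + U(-7, -7))*(-12 - 1*(-14)) = (26 + (2 - 7 - 7))*(-12 - 1*(-14)) = (26 - 12)*(-12 + 14) = 14*2 = 28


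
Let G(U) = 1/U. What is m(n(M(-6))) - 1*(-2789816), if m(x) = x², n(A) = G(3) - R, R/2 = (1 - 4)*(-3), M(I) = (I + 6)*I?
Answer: 25111153/9 ≈ 2.7901e+6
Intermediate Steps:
M(I) = I*(6 + I) (M(I) = (6 + I)*I = I*(6 + I))
R = 18 (R = 2*((1 - 4)*(-3)) = 2*(-3*(-3)) = 2*9 = 18)
n(A) = -53/3 (n(A) = 1/3 - 1*18 = ⅓ - 18 = -53/3)
m(n(M(-6))) - 1*(-2789816) = (-53/3)² - 1*(-2789816) = 2809/9 + 2789816 = 25111153/9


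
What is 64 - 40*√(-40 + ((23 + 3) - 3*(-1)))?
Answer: 64 - 40*I*√11 ≈ 64.0 - 132.67*I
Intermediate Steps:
64 - 40*√(-40 + ((23 + 3) - 3*(-1))) = 64 - 40*√(-40 + (26 + 3)) = 64 - 40*√(-40 + 29) = 64 - 40*I*√11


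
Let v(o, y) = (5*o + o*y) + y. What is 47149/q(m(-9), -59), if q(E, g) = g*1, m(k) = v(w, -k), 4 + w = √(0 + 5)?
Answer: -47149/59 ≈ -799.14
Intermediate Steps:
w = -4 + √5 (w = -4 + √(0 + 5) = -4 + √5 ≈ -1.7639)
v(o, y) = y + 5*o + o*y
m(k) = -20 - k + 5*√5 - k*(-4 + √5) (m(k) = -k + 5*(-4 + √5) + (-4 + √5)*(-k) = -k + (-20 + 5*√5) - k*(-4 + √5) = -20 - k + 5*√5 - k*(-4 + √5))
q(E, g) = g
47149/q(m(-9), -59) = 47149/(-59) = 47149*(-1/59) = -47149/59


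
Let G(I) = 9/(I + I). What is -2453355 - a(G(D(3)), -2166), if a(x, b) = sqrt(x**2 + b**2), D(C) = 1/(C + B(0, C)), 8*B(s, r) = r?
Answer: -2453355 - 3*sqrt(133455265)/16 ≈ -2.4555e+6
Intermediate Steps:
B(s, r) = r/8
D(C) = 8/(9*C) (D(C) = 1/(C + C/8) = 1/(9*C/8) = 8/(9*C))
G(I) = 9/(2*I) (G(I) = 9/((2*I)) = 9*(1/(2*I)) = 9/(2*I))
a(x, b) = sqrt(b**2 + x**2)
-2453355 - a(G(D(3)), -2166) = -2453355 - sqrt((-2166)**2 + (9/(2*(((8/9)/3))))**2) = -2453355 - sqrt(4691556 + (9/(2*(((8/9)*(1/3)))))**2) = -2453355 - sqrt(4691556 + (9/(2*(8/27)))**2) = -2453355 - sqrt(4691556 + ((9/2)*(27/8))**2) = -2453355 - sqrt(4691556 + (243/16)**2) = -2453355 - sqrt(4691556 + 59049/256) = -2453355 - sqrt(1201097385/256) = -2453355 - 3*sqrt(133455265)/16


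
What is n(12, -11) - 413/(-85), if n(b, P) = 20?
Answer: 2113/85 ≈ 24.859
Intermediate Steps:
n(12, -11) - 413/(-85) = 20 - 413/(-85) = 20 - 413*(-1/85) = 20 + 413/85 = 2113/85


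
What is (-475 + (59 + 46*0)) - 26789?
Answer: -27205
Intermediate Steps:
(-475 + (59 + 46*0)) - 26789 = (-475 + (59 + 0)) - 26789 = (-475 + 59) - 26789 = -416 - 26789 = -27205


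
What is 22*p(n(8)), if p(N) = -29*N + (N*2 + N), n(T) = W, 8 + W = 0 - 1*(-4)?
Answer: 2288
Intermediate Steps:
W = -4 (W = -8 + (0 - 1*(-4)) = -8 + (0 + 4) = -8 + 4 = -4)
n(T) = -4
p(N) = -26*N (p(N) = -29*N + (2*N + N) = -29*N + 3*N = -26*N)
22*p(n(8)) = 22*(-26*(-4)) = 22*104 = 2288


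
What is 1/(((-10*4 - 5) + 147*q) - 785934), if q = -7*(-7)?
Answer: -1/778776 ≈ -1.2841e-6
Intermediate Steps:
q = 49
1/(((-10*4 - 5) + 147*q) - 785934) = 1/(((-10*4 - 5) + 147*49) - 785934) = 1/(((-40 - 5) + 7203) - 785934) = 1/((-45 + 7203) - 785934) = 1/(7158 - 785934) = 1/(-778776) = -1/778776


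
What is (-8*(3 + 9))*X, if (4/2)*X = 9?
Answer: -432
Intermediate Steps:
X = 9/2 (X = (1/2)*9 = 9/2 ≈ 4.5000)
(-8*(3 + 9))*X = -8*(3 + 9)*(9/2) = -8*12*(9/2) = -96*9/2 = -432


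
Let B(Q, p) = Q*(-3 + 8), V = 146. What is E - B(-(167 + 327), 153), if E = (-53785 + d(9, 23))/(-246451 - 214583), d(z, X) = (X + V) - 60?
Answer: 9038156/3659 ≈ 2470.1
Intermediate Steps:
d(z, X) = 86 + X (d(z, X) = (X + 146) - 60 = (146 + X) - 60 = 86 + X)
B(Q, p) = 5*Q (B(Q, p) = Q*5 = 5*Q)
E = 426/3659 (E = (-53785 + (86 + 23))/(-246451 - 214583) = (-53785 + 109)/(-461034) = -53676*(-1/461034) = 426/3659 ≈ 0.11643)
E - B(-(167 + 327), 153) = 426/3659 - 5*(-(167 + 327)) = 426/3659 - 5*(-1*494) = 426/3659 - 5*(-494) = 426/3659 - 1*(-2470) = 426/3659 + 2470 = 9038156/3659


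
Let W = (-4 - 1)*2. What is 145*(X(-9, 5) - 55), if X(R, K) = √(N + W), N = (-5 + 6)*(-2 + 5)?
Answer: -7975 + 145*I*√7 ≈ -7975.0 + 383.63*I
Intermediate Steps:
N = 3 (N = 1*3 = 3)
W = -10 (W = -5*2 = -10)
X(R, K) = I*√7 (X(R, K) = √(3 - 10) = √(-7) = I*√7)
145*(X(-9, 5) - 55) = 145*(I*√7 - 55) = 145*(-55 + I*√7) = -7975 + 145*I*√7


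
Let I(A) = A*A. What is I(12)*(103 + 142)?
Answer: 35280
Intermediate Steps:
I(A) = A**2
I(12)*(103 + 142) = 12**2*(103 + 142) = 144*245 = 35280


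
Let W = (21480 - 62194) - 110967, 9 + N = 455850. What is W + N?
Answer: 304160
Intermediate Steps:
N = 455841 (N = -9 + 455850 = 455841)
W = -151681 (W = -40714 - 110967 = -151681)
W + N = -151681 + 455841 = 304160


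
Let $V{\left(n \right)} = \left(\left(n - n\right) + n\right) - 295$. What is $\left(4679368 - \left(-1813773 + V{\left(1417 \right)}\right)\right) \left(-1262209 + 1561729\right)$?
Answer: $1944489530880$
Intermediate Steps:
$V{\left(n \right)} = -295 + n$ ($V{\left(n \right)} = \left(0 + n\right) - 295 = n - 295 = -295 + n$)
$\left(4679368 - \left(-1813773 + V{\left(1417 \right)}\right)\right) \left(-1262209 + 1561729\right) = \left(4679368 + \left(1813773 - \left(-295 + 1417\right)\right)\right) \left(-1262209 + 1561729\right) = \left(4679368 + \left(1813773 - 1122\right)\right) 299520 = \left(4679368 + 1812651\right) 299520 = 6492019 \cdot 299520 = 1944489530880$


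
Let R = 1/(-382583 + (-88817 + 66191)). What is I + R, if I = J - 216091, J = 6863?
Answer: -84781068653/405209 ≈ -2.0923e+5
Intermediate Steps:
R = -1/405209 (R = 1/(-382583 - 22626) = 1/(-405209) = -1/405209 ≈ -2.4679e-6)
I = -209228 (I = 6863 - 216091 = -209228)
I + R = -209228 - 1/405209 = -84781068653/405209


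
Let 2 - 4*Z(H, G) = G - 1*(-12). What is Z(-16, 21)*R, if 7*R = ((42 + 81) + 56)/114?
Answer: -5549/3192 ≈ -1.7384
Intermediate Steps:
Z(H, G) = -5/2 - G/4 (Z(H, G) = ½ - (G - 1*(-12))/4 = ½ - (G + 12)/4 = ½ - (12 + G)/4 = ½ + (-3 - G/4) = -5/2 - G/4)
R = 179/798 (R = (((42 + 81) + 56)/114)/7 = ((123 + 56)*(1/114))/7 = (179*(1/114))/7 = (⅐)*(179/114) = 179/798 ≈ 0.22431)
Z(-16, 21)*R = (-5/2 - ¼*21)*(179/798) = (-5/2 - 21/4)*(179/798) = -31/4*179/798 = -5549/3192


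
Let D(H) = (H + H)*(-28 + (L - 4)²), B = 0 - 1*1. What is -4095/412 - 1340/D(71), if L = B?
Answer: -596195/87756 ≈ -6.7938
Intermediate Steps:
B = -1 (B = 0 - 1 = -1)
L = -1
D(H) = -6*H (D(H) = (H + H)*(-28 + (-1 - 4)²) = (2*H)*(-28 + (-5)²) = (2*H)*(-28 + 25) = (2*H)*(-3) = -6*H)
-4095/412 - 1340/D(71) = -4095/412 - 1340/((-6*71)) = -4095*1/412 - 1340/(-426) = -4095/412 - 1340*(-1/426) = -4095/412 + 670/213 = -596195/87756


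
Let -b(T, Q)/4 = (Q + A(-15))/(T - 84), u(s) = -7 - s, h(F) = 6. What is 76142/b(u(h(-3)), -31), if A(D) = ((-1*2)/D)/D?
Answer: -830899575/13954 ≈ -59546.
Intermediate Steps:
A(D) = -2/D**2 (A(D) = (-2/D)/D = -2/D**2)
b(T, Q) = -4*(-2/225 + Q)/(-84 + T) (b(T, Q) = -4*(Q - 2/(-15)**2)/(T - 84) = -4*(Q - 2*1/225)/(-84 + T) = -4*(Q - 2/225)/(-84 + T) = -4*(-2/225 + Q)/(-84 + T))
76142/b(u(h(-3)), -31) = 76142/((4*(2 - 225*(-31))/(225*(-84 + (-7 - 1*6))))) = 76142/((4*(2 + 6975)/(225*(-84 + (-7 - 6))))) = 76142/(((4/225)*6977/(-84 - 13))) = 76142/(((4/225)*6977/(-97))) = 76142/(((4/225)*(-1/97)*6977)) = 76142/(-27908/21825) = 76142*(-21825/27908) = -830899575/13954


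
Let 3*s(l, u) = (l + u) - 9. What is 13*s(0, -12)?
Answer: -91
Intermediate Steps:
s(l, u) = -3 + l/3 + u/3 (s(l, u) = ((l + u) - 9)/3 = (-9 + l + u)/3 = -3 + l/3 + u/3)
13*s(0, -12) = 13*(-3 + (1/3)*0 + (1/3)*(-12)) = 13*(-3 + 0 - 4) = 13*(-7) = -91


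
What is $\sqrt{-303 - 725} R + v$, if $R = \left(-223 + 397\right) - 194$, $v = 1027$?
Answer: $1027 - 40 i \sqrt{257} \approx 1027.0 - 641.25 i$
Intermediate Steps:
$R = -20$ ($R = 174 - 194 = -20$)
$\sqrt{-303 - 725} R + v = \sqrt{-303 - 725} \left(-20\right) + 1027 = \sqrt{-1028} \left(-20\right) + 1027 = 2 i \sqrt{257} \left(-20\right) + 1027 = - 40 i \sqrt{257} + 1027 = 1027 - 40 i \sqrt{257}$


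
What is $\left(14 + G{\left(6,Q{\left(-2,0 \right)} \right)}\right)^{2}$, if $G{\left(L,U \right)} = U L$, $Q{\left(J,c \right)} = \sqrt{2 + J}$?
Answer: $196$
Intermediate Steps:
$G{\left(L,U \right)} = L U$
$\left(14 + G{\left(6,Q{\left(-2,0 \right)} \right)}\right)^{2} = \left(14 + 6 \sqrt{2 - 2}\right)^{2} = \left(14 + 6 \sqrt{0}\right)^{2} = \left(14 + 6 \cdot 0\right)^{2} = \left(14 + 0\right)^{2} = 14^{2} = 196$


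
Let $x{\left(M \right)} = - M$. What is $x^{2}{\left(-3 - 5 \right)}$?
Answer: $64$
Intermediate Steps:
$x^{2}{\left(-3 - 5 \right)} = \left(- (-3 - 5)\right)^{2} = \left(\left(-1\right) \left(-8\right)\right)^{2} = 8^{2} = 64$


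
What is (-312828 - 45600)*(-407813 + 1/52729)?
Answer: 7707482188685328/52729 ≈ 1.4617e+11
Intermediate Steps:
(-312828 - 45600)*(-407813 + 1/52729) = -358428*(-407813 + 1/52729) = -358428*(-21503571676/52729) = 7707482188685328/52729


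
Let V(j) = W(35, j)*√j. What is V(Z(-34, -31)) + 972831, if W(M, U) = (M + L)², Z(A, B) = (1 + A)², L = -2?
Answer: 1008768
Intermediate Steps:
W(M, U) = (-2 + M)² (W(M, U) = (M - 2)² = (-2 + M)²)
V(j) = 1089*√j (V(j) = (-2 + 35)²*√j = 33²*√j = 1089*√j)
V(Z(-34, -31)) + 972831 = 1089*√((1 - 34)²) + 972831 = 1089*√((-33)²) + 972831 = 1089*√1089 + 972831 = 1089*33 + 972831 = 35937 + 972831 = 1008768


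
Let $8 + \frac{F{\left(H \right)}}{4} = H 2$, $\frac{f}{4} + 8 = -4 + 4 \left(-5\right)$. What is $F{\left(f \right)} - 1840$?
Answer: $-2896$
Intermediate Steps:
$f = -128$ ($f = -32 + 4 \left(-4 + 4 \left(-5\right)\right) = -32 + 4 \left(-4 - 20\right) = -32 + 4 \left(-24\right) = -32 - 96 = -128$)
$F{\left(H \right)} = -32 + 8 H$ ($F{\left(H \right)} = -32 + 4 H 2 = -32 + 4 \cdot 2 H = -32 + 8 H$)
$F{\left(f \right)} - 1840 = \left(-32 + 8 \left(-128\right)\right) - 1840 = \left(-32 - 1024\right) - 1840 = -1056 - 1840 = -2896$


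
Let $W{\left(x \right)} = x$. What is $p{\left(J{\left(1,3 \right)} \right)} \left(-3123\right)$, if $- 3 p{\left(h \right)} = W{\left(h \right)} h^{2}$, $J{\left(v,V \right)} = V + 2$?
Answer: $130125$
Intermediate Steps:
$J{\left(v,V \right)} = 2 + V$
$p{\left(h \right)} = - \frac{h^{3}}{3}$ ($p{\left(h \right)} = - \frac{h h^{2}}{3} = - \frac{h^{3}}{3}$)
$p{\left(J{\left(1,3 \right)} \right)} \left(-3123\right) = - \frac{\left(2 + 3\right)^{3}}{3} \left(-3123\right) = - \frac{5^{3}}{3} \left(-3123\right) = \left(- \frac{1}{3}\right) 125 \left(-3123\right) = \left(- \frac{125}{3}\right) \left(-3123\right) = 130125$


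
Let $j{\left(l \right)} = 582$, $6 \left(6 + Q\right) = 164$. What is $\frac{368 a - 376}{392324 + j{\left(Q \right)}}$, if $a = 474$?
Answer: $\frac{87028}{196453} \approx 0.443$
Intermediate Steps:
$Q = \frac{64}{3}$ ($Q = -6 + \frac{1}{6} \cdot 164 = -6 + \frac{82}{3} = \frac{64}{3} \approx 21.333$)
$\frac{368 a - 376}{392324 + j{\left(Q \right)}} = \frac{368 \cdot 474 - 376}{392324 + 582} = \frac{174432 - 376}{392906} = 174056 \cdot \frac{1}{392906} = \frac{87028}{196453}$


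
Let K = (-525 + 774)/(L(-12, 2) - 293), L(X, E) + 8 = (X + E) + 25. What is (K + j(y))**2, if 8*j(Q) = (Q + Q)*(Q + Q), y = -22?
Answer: 4755895369/81796 ≈ 58143.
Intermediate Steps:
L(X, E) = 17 + E + X (L(X, E) = -8 + ((X + E) + 25) = -8 + ((E + X) + 25) = -8 + (25 + E + X) = 17 + E + X)
j(Q) = Q**2/2 (j(Q) = ((Q + Q)*(Q + Q))/8 = ((2*Q)*(2*Q))/8 = (4*Q**2)/8 = Q**2/2)
K = -249/286 (K = (-525 + 774)/((17 + 2 - 12) - 293) = 249/(7 - 293) = 249/(-286) = 249*(-1/286) = -249/286 ≈ -0.87063)
(K + j(y))**2 = (-249/286 + (1/2)*(-22)**2)**2 = (-249/286 + (1/2)*484)**2 = (-249/286 + 242)**2 = (68963/286)**2 = 4755895369/81796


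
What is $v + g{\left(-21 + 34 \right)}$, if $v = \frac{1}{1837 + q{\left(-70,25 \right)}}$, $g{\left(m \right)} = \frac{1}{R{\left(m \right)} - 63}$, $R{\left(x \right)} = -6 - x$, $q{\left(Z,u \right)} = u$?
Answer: $- \frac{445}{38171} \approx -0.011658$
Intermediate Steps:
$g{\left(m \right)} = \frac{1}{-69 - m}$ ($g{\left(m \right)} = \frac{1}{\left(-6 - m\right) - 63} = \frac{1}{-69 - m}$)
$v = \frac{1}{1862}$ ($v = \frac{1}{1837 + 25} = \frac{1}{1862} \approx 0.00053706$)
$v + g{\left(-21 + 34 \right)} = \frac{1}{1862} - \frac{1}{69 + \left(-21 + 34\right)} = \frac{1}{1862} - \frac{1}{69 + 13} = \frac{1}{1862} - \frac{1}{82} = - \frac{445}{38171}$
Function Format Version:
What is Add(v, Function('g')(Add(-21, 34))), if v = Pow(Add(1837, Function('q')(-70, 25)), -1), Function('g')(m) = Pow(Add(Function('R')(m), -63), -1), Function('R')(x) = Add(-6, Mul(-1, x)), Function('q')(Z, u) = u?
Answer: Rational(-445, 38171) ≈ -0.011658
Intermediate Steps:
Function('g')(m) = Pow(Add(-69, Mul(-1, m)), -1) (Function('g')(m) = Pow(Add(Add(-6, Mul(-1, m)), -63), -1) = Pow(Add(-69, Mul(-1, m)), -1))
v = Rational(1, 1862) (v = Pow(Add(1837, 25), -1) = Pow(1862, -1) = Rational(1, 1862) ≈ 0.00053706)
Add(v, Function('g')(Add(-21, 34))) = Add(Rational(1, 1862), Mul(-1, Pow(Add(69, Add(-21, 34)), -1))) = Add(Rational(1, 1862), Mul(-1, Pow(Add(69, 13), -1))) = Add(Rational(1, 1862), Mul(-1, Pow(82, -1))) = Add(Rational(1, 1862), Mul(-1, Rational(1, 82))) = Add(Rational(1, 1862), Rational(-1, 82)) = Rational(-445, 38171)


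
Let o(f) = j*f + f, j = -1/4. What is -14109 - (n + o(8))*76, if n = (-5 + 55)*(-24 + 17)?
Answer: 12035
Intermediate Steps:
j = -¼ (j = -1*¼ = -¼ ≈ -0.25000)
o(f) = 3*f/4 (o(f) = -f/4 + f = 3*f/4)
n = -350 (n = 50*(-7) = -350)
-14109 - (n + o(8))*76 = -14109 - (-350 + (¾)*8)*76 = -14109 - (-350 + 6)*76 = -14109 - (-344)*76 = -14109 - 1*(-26144) = -14109 + 26144 = 12035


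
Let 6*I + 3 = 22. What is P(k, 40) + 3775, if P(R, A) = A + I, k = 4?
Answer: 22909/6 ≈ 3818.2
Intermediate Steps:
I = 19/6 (I = -½ + (⅙)*22 = -½ + 11/3 = 19/6 ≈ 3.1667)
P(R, A) = 19/6 + A (P(R, A) = A + 19/6 = 19/6 + A)
P(k, 40) + 3775 = (19/6 + 40) + 3775 = 259/6 + 3775 = 22909/6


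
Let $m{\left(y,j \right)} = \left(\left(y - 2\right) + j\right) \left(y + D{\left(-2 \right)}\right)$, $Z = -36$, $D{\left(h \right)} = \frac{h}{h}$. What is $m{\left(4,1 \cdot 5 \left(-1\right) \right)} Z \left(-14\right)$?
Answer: $-7560$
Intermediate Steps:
$D{\left(h \right)} = 1$
$m{\left(y,j \right)} = \left(1 + y\right) \left(-2 + j + y\right)$ ($m{\left(y,j \right)} = \left(\left(y - 2\right) + j\right) \left(y + 1\right) = \left(\left(y - 2\right) + j\right) \left(1 + y\right) = \left(\left(-2 + y\right) + j\right) \left(1 + y\right) = \left(-2 + j + y\right) \left(1 + y\right) = \left(1 + y\right) \left(-2 + j + y\right)$)
$m{\left(4,1 \cdot 5 \left(-1\right) \right)} Z \left(-14\right) = \left(-2 + 1 \cdot 5 \left(-1\right) + 4^{2} - 4 + 1 \cdot 5 \left(-1\right) 4\right) \left(-36\right) \left(-14\right) = \left(-2 + 5 \left(-1\right) + 16 - 4 + 5 \left(-1\right) 4\right) \left(-36\right) \left(-14\right) = \left(-2 - 5 + 16 - 4 - 20\right) \left(-36\right) \left(-14\right) = \left(-15\right) \left(-36\right) \left(-14\right) = 540 \left(-14\right) = -7560$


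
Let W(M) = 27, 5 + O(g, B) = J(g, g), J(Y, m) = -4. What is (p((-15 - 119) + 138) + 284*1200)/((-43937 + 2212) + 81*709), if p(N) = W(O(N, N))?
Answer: 340827/15704 ≈ 21.703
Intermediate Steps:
O(g, B) = -9 (O(g, B) = -5 - 4 = -9)
p(N) = 27
(p((-15 - 119) + 138) + 284*1200)/((-43937 + 2212) + 81*709) = (27 + 284*1200)/((-43937 + 2212) + 81*709) = (27 + 340800)/(-41725 + 57429) = 340827/15704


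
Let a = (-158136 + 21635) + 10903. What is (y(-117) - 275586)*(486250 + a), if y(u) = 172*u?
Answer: -106648402920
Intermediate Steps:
a = -125598 (a = -136501 + 10903 = -125598)
(y(-117) - 275586)*(486250 + a) = (172*(-117) - 275586)*(486250 - 125598) = (-20124 - 275586)*360652 = -295710*360652 = -106648402920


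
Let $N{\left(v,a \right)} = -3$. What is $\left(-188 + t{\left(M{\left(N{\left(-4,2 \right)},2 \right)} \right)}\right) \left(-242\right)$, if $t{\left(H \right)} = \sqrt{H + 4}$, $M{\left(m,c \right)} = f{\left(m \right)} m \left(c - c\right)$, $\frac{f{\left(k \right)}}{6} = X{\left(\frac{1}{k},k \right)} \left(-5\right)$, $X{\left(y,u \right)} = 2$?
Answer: $45012$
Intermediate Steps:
$f{\left(k \right)} = -60$ ($f{\left(k \right)} = 6 \cdot 2 \left(-5\right) = 6 \left(-10\right) = -60$)
$M{\left(m,c \right)} = 0$ ($M{\left(m,c \right)} = - 60 m \left(c - c\right) = - 60 m 0 = 0$)
$t{\left(H \right)} = \sqrt{4 + H}$
$\left(-188 + t{\left(M{\left(N{\left(-4,2 \right)},2 \right)} \right)}\right) \left(-242\right) = \left(-188 + \sqrt{4 + 0}\right) \left(-242\right) = \left(-188 + \sqrt{4}\right) \left(-242\right) = \left(-188 + 2\right) \left(-242\right) = \left(-186\right) \left(-242\right) = 45012$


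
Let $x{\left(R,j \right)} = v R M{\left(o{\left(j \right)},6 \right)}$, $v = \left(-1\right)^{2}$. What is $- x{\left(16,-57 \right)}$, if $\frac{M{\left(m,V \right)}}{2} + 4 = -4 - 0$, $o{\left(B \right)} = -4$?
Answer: $256$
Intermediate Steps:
$M{\left(m,V \right)} = -16$ ($M{\left(m,V \right)} = -8 + 2 \left(-4 - 0\right) = -8 + 2 \left(-4 + 0\right) = -8 + 2 \left(-4\right) = -8 - 8 = -16$)
$v = 1$
$x{\left(R,j \right)} = - 16 R$ ($x{\left(R,j \right)} = 1 R \left(-16\right) = R \left(-16\right) = - 16 R$)
$- x{\left(16,-57 \right)} = - \left(-16\right) 16 = \left(-1\right) \left(-256\right) = 256$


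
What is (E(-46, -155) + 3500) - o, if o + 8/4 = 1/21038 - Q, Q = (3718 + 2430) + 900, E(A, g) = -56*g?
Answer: 404560739/21038 ≈ 19230.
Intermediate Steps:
Q = 7048 (Q = 6148 + 900 = 7048)
o = -148317899/21038 (o = -2 + (1/21038 - 1*7048) = -2 + (1/21038 - 7048) = -2 - 148275823/21038 = -148317899/21038 ≈ -7050.0)
(E(-46, -155) + 3500) - o = (-56*(-155) + 3500) - 1*(-148317899/21038) = (8680 + 3500) + 148317899/21038 = 12180 + 148317899/21038 = 404560739/21038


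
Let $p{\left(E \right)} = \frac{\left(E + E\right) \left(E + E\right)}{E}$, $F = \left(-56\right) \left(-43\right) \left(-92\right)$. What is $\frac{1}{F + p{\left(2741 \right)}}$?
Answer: $- \frac{1}{210572} \approx -4.749 \cdot 10^{-6}$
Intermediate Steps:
$F = -221536$ ($F = 2408 \left(-92\right) = -221536$)
$p{\left(E \right)} = 4 E$ ($p{\left(E \right)} = \frac{2 E 2 E}{E} = \frac{4 E^{2}}{E} = 4 E$)
$\frac{1}{F + p{\left(2741 \right)}} = \frac{1}{-221536 + 4 \cdot 2741} = \frac{1}{-221536 + 10964} = \frac{1}{-210572} = - \frac{1}{210572}$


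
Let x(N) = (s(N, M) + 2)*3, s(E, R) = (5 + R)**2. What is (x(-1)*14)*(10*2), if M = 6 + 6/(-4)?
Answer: 77490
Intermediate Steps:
M = 9/2 (M = 6 + 6*(-1/4) = 6 - 3/2 = 9/2 ≈ 4.5000)
x(N) = 1107/4 (x(N) = ((5 + 9/2)**2 + 2)*3 = ((19/2)**2 + 2)*3 = (361/4 + 2)*3 = (369/4)*3 = 1107/4)
(x(-1)*14)*(10*2) = ((1107/4)*14)*(10*2) = (7749/2)*20 = 77490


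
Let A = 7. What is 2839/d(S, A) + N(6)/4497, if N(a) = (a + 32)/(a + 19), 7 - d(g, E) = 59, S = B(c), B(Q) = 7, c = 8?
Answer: -319172599/5846100 ≈ -54.596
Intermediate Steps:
S = 7
d(g, E) = -52 (d(g, E) = 7 - 1*59 = 7 - 59 = -52)
N(a) = (32 + a)/(19 + a)
2839/d(S, A) + N(6)/4497 = 2839/(-52) + ((32 + 6)/(19 + 6))/4497 = 2839*(-1/52) + (38/25)*(1/4497) = -2839/52 + ((1/25)*38)*(1/4497) = -2839/52 + (38/25)*(1/4497) = -2839/52 + 38/112425 = -319172599/5846100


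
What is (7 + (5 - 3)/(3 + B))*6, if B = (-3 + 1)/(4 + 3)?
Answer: 882/19 ≈ 46.421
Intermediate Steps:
B = -2/7 ≈ -0.28571
(7 + (5 - 3)/(3 + B))*6 = (7 + (5 - 3)/(3 - 2/7))*6 = (7 + 2/(19/7))*6 = (7 + 2*(7/19))*6 = (7 + 14/19)*6 = (147/19)*6 = 882/19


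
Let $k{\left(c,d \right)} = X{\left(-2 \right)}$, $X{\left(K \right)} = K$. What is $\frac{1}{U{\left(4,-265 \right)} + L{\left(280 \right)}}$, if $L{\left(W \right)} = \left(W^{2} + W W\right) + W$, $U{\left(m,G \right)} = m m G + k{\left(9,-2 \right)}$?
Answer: $\frac{1}{152838} \approx 6.5429 \cdot 10^{-6}$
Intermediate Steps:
$k{\left(c,d \right)} = -2$
$U{\left(m,G \right)} = -2 + G m^{2}$ ($U{\left(m,G \right)} = m m G - 2 = m^{2} G - 2 = G m^{2} - 2 = -2 + G m^{2}$)
$L{\left(W \right)} = W + 2 W^{2}$ ($L{\left(W \right)} = \left(W^{2} + W^{2}\right) + W = 2 W^{2} + W = W + 2 W^{2}$)
$\frac{1}{U{\left(4,-265 \right)} + L{\left(280 \right)}} = \frac{1}{\left(-2 - 265 \cdot 4^{2}\right) + 280 \left(1 + 2 \cdot 280\right)} = \frac{1}{\left(-2 - 4240\right) + 280 \left(1 + 560\right)} = \frac{1}{\left(-2 - 4240\right) + 280 \cdot 561} = \frac{1}{-4242 + 157080} = \frac{1}{152838}$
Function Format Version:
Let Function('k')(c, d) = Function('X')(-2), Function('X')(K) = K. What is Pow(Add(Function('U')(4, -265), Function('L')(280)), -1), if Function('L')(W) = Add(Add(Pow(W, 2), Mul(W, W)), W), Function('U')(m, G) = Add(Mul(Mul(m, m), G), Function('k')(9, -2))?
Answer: Rational(1, 152838) ≈ 6.5429e-6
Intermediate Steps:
Function('k')(c, d) = -2
Function('U')(m, G) = Add(-2, Mul(G, Pow(m, 2))) (Function('U')(m, G) = Add(Mul(Mul(m, m), G), -2) = Add(Mul(Pow(m, 2), G), -2) = Add(Mul(G, Pow(m, 2)), -2) = Add(-2, Mul(G, Pow(m, 2))))
Function('L')(W) = Add(W, Mul(2, Pow(W, 2))) (Function('L')(W) = Add(Add(Pow(W, 2), Pow(W, 2)), W) = Add(Mul(2, Pow(W, 2)), W) = Add(W, Mul(2, Pow(W, 2))))
Pow(Add(Function('U')(4, -265), Function('L')(280)), -1) = Pow(Add(Add(-2, Mul(-265, Pow(4, 2))), Mul(280, Add(1, Mul(2, 280)))), -1) = Pow(Add(Add(-2, Mul(-265, 16)), Mul(280, Add(1, 560))), -1) = Pow(Add(Add(-2, -4240), Mul(280, 561)), -1) = Pow(Add(-4242, 157080), -1) = Pow(152838, -1) = Rational(1, 152838)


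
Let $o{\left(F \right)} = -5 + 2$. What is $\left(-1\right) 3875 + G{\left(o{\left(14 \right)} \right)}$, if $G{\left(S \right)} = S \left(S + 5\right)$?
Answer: $-3881$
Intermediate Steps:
$o{\left(F \right)} = -3$
$G{\left(S \right)} = S \left(5 + S\right)$
$\left(-1\right) 3875 + G{\left(o{\left(14 \right)} \right)} = \left(-1\right) 3875 - 3 \left(5 - 3\right) = -3875 - 6 = -3881$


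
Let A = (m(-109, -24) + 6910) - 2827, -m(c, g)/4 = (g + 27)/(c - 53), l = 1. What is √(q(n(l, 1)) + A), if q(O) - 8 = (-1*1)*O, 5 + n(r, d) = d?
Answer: √331701/9 ≈ 63.993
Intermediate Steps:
n(r, d) = -5 + d
m(c, g) = -4*(27 + g)/(-53 + c) (m(c, g) = -4*(g + 27)/(c - 53) = -4*(27 + g)/(-53 + c))
A = 110243/27 (A = (4*(-27 - 1*(-24))/(-53 - 109) + 6910) - 2827 = (4*(-27 + 24)/(-162) + 6910) - 2827 = (4*(-1/162)*(-3) + 6910) - 2827 = (2/27 + 6910) - 2827 = 186572/27 - 2827 = 110243/27 ≈ 4083.1)
q(O) = 8 - O (q(O) = 8 + (-1*1)*O = 8 - O)
√(q(n(l, 1)) + A) = √((8 - (-5 + 1)) + 110243/27) = √((8 - 1*(-4)) + 110243/27) = √((8 + 4) + 110243/27) = √(12 + 110243/27) = √(110567/27) = √331701/9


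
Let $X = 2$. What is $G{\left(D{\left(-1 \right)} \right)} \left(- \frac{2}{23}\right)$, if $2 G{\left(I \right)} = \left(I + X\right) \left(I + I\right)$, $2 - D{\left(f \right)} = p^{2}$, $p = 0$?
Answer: $- \frac{16}{23} \approx -0.69565$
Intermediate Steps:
$D{\left(f \right)} = 2$ ($D{\left(f \right)} = 2 - 0^{2} = 2 - 0 = 2 + 0 = 2$)
$G{\left(I \right)} = I \left(2 + I\right)$ ($G{\left(I \right)} = \frac{\left(I + 2\right) \left(I + I\right)}{2} = \frac{\left(2 + I\right) 2 I}{2} = \frac{2 I \left(2 + I\right)}{2} = I \left(2 + I\right)$)
$G{\left(D{\left(-1 \right)} \right)} \left(- \frac{2}{23}\right) = 2 \left(2 + 2\right) \left(- \frac{2}{23}\right) = 2 \cdot 4 \left(\left(-2\right) \frac{1}{23}\right) = 8 \left(- \frac{2}{23}\right) = - \frac{16}{23}$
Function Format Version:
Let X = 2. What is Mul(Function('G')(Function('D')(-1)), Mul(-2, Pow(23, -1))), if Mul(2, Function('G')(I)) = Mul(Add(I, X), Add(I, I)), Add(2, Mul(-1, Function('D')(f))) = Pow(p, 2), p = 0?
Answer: Rational(-16, 23) ≈ -0.69565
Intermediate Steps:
Function('D')(f) = 2 (Function('D')(f) = Add(2, Mul(-1, Pow(0, 2))) = Add(2, Mul(-1, 0)) = Add(2, 0) = 2)
Function('G')(I) = Mul(I, Add(2, I)) (Function('G')(I) = Mul(Rational(1, 2), Mul(Add(I, 2), Add(I, I))) = Mul(Rational(1, 2), Mul(Add(2, I), Mul(2, I))) = Mul(Rational(1, 2), Mul(2, I, Add(2, I))) = Mul(I, Add(2, I)))
Mul(Function('G')(Function('D')(-1)), Mul(-2, Pow(23, -1))) = Mul(Mul(2, Add(2, 2)), Mul(-2, Pow(23, -1))) = Mul(Mul(2, 4), Mul(-2, Rational(1, 23))) = Mul(8, Rational(-2, 23)) = Rational(-16, 23)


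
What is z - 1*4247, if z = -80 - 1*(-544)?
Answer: -3783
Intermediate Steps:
z = 464 (z = -80 + 544 = 464)
z - 1*4247 = 464 - 1*4247 = 464 - 4247 = -3783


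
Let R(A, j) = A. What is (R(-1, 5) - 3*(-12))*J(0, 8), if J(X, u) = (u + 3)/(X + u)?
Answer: 385/8 ≈ 48.125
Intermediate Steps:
J(X, u) = (3 + u)/(X + u)
(R(-1, 5) - 3*(-12))*J(0, 8) = (-1 - 3*(-12))*((3 + 8)/(0 + 8)) = (-1 + 36)*(11/8) = 35*((⅛)*11) = 35*(11/8) = 385/8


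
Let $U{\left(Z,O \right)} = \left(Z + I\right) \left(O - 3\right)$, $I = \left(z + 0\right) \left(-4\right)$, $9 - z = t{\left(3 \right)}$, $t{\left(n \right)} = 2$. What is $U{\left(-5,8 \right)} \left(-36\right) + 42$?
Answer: $5982$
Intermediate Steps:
$z = 7$ ($z = 9 - 2 = 7$)
$I = -28$ ($I = \left(7 + 0\right) \left(-4\right) = 7 \left(-4\right) = -28$)
$U{\left(Z,O \right)} = \left(-28 + Z\right) \left(-3 + O\right)$ ($U{\left(Z,O \right)} = \left(Z - 28\right) \left(O - 3\right) = \left(-28 + Z\right) \left(-3 + O\right)$)
$U{\left(-5,8 \right)} \left(-36\right) + 42 = \left(84 - 224 - -15 + 8 \left(-5\right)\right) \left(-36\right) + 42 = \left(84 - 224 + 15 - 40\right) \left(-36\right) + 42 = \left(-165\right) \left(-36\right) + 42 = 5940 + 42 = 5982$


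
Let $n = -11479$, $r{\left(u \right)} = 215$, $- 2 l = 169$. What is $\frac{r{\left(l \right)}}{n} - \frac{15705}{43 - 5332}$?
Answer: $\frac{59713520}{20237477} \approx 2.9506$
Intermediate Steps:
$l = - \frac{169}{2}$ ($l = \left(- \frac{1}{2}\right) 169 = - \frac{169}{2} \approx -84.5$)
$\frac{r{\left(l \right)}}{n} - \frac{15705}{43 - 5332} = \frac{215}{-11479} - \frac{15705}{43 - 5332} = 215 \left(- \frac{1}{11479}\right) - \frac{15705}{43 - 5332} = - \frac{215}{11479} - \frac{15705}{-5289} = - \frac{215}{11479} - - \frac{5235}{1763} = - \frac{215}{11479} + \frac{5235}{1763} = \frac{59713520}{20237477}$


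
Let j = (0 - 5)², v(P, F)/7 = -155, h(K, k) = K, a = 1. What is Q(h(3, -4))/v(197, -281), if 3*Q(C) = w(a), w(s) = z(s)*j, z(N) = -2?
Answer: 10/651 ≈ 0.015361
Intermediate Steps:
v(P, F) = -1085 (v(P, F) = 7*(-155) = -1085)
j = 25 (j = (-5)² = 25)
w(s) = -50 (w(s) = -2*25 = -50)
Q(C) = -50/3 (Q(C) = (⅓)*(-50) = -50/3)
Q(h(3, -4))/v(197, -281) = -50/3/(-1085) = -50/3*(-1/1085) = 10/651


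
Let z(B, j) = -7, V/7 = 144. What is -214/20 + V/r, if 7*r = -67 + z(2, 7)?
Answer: -39239/370 ≈ -106.05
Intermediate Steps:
V = 1008 (V = 7*144 = 1008)
r = -74/7 (r = (-67 - 7)/7 = (⅐)*(-74) = -74/7 ≈ -10.571)
-214/20 + V/r = -214/20 + 1008/(-74/7) = -214*1/20 + 1008*(-7/74) = -107/10 - 3528/37 = -39239/370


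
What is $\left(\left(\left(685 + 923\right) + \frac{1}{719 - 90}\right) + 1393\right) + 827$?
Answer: $\frac{2407813}{629} \approx 3828.0$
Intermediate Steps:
$\left(\left(\left(685 + 923\right) + \frac{1}{719 - 90}\right) + 1393\right) + 827 = \left(\left(1608 + \frac{1}{629}\right) + 1393\right) + 827 = \left(\frac{1011433}{629} + 1393\right) + 827 = \frac{1887630}{629} + 827 = \frac{2407813}{629}$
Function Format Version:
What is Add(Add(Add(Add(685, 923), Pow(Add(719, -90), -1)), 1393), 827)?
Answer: Rational(2407813, 629) ≈ 3828.0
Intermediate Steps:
Add(Add(Add(Add(685, 923), Pow(Add(719, -90), -1)), 1393), 827) = Add(Add(Add(1608, Pow(629, -1)), 1393), 827) = Add(Add(Add(1608, Rational(1, 629)), 1393), 827) = Add(Add(Rational(1011433, 629), 1393), 827) = Add(Rational(1887630, 629), 827) = Rational(2407813, 629)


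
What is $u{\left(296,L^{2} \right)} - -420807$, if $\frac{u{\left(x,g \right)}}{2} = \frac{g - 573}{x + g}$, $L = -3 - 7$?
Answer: $\frac{7574483}{18} \approx 4.208 \cdot 10^{5}$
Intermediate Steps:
$L = -10$
$u{\left(x,g \right)} = \frac{2 \left(-573 + g\right)}{g + x}$ ($u{\left(x,g \right)} = 2 \frac{g - 573}{x + g} = 2 \frac{-573 + g}{g + x} = \frac{2 \left(-573 + g\right)}{g + x}$)
$u{\left(296,L^{2} \right)} - -420807 = \frac{2 \left(-573 + \left(-10\right)^{2}\right)}{\left(-10\right)^{2} + 296} - -420807 = \frac{2 \left(-573 + 100\right)}{100 + 296} + 420807 = 2 \cdot \frac{1}{396} \left(-473\right) + 420807 = - \frac{43}{18} + 420807 = \frac{7574483}{18}$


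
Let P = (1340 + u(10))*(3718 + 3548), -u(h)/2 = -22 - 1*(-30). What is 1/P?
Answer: 1/9620184 ≈ 1.0395e-7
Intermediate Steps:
u(h) = -16 (u(h) = -2*(-22 - 1*(-30)) = -2*(-22 + 30) = -2*8 = -16)
P = 9620184 (P = (1340 - 16)*(3718 + 3548) = 1324*7266 = 9620184)
1/P = 1/9620184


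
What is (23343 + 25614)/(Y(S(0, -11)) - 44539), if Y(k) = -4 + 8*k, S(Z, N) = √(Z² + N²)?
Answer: -48957/44455 ≈ -1.1013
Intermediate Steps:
S(Z, N) = √(N² + Z²)
(23343 + 25614)/(Y(S(0, -11)) - 44539) = (23343 + 25614)/((-4 + 8*√((-11)² + 0²)) - 44539) = 48957/((-4 + 8*√(121 + 0)) - 44539) = 48957/((-4 + 8*√121) - 44539) = 48957/((-4 + 8*11) - 44539) = 48957/((-4 + 88) - 44539) = 48957/(84 - 44539) = 48957/(-44455) = 48957*(-1/44455) = -48957/44455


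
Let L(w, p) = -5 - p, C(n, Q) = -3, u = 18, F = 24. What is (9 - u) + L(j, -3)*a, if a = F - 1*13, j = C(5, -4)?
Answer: -31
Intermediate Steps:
j = -3
a = 11 (a = 24 - 1*13 = 24 - 13 = 11)
(9 - u) + L(j, -3)*a = (9 - 1*18) + (-5 - 1*(-3))*11 = (9 - 18) + (-5 + 3)*11 = -9 - 2*11 = -9 - 22 = -31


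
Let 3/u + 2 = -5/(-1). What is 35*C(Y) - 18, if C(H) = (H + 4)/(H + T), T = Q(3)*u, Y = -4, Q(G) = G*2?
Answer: -18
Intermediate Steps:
u = 1 (u = 3/(-2 - 5/(-1)) = 3/(-2 - 5*(-1)) = 3/(-2 + 5) = 3/3 = 3*(⅓) = 1)
Q(G) = 2*G
T = 6 (T = (2*3)*1 = 6*1 = 6)
C(H) = (4 + H)/(6 + H) (C(H) = (H + 4)/(H + 6) = (4 + H)/(6 + H))
35*C(Y) - 18 = 35*((4 - 4)/(6 - 4)) - 18 = 35*(0/2) - 18 = 35*((½)*0) - 18 = 35*0 - 18 = 0 - 18 = -18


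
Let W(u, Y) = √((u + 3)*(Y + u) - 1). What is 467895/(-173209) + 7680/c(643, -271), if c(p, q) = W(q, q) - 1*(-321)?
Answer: -223380201525/3655922363 + 3840*√145255/21107 ≈ 8.2369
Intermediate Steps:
W(u, Y) = √(-1 + (3 + u)*(Y + u)) (W(u, Y) = √((3 + u)*(Y + u) - 1) = √(-1 + (3 + u)*(Y + u)))
c(p, q) = 321 + √(-1 + 2*q² + 6*q) (c(p, q) = √(-1 + q² + 3*q + 3*q + q*q) - 1*(-321) = √(-1 + q² + 3*q + 3*q + q²) + 321 = √(-1 + 2*q² + 6*q) + 321 = 321 + √(-1 + 2*q² + 6*q))
467895/(-173209) + 7680/c(643, -271) = 467895/(-173209) + 7680/(321 + √(-1 + 2*(-271)² + 6*(-271))) = 467895*(-1/173209) + 7680/(321 + √(-1 + 2*73441 - 1626)) = -467895/173209 + 7680/(321 + √(-1 + 146882 - 1626)) = -467895/173209 + 7680/(321 + √145255)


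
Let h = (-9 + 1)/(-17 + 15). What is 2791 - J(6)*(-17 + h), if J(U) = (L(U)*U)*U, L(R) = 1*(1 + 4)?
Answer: 5131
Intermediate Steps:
h = 4 (h = -8/(-2) = -8*(-1/2) = 4)
L(R) = 5 (L(R) = 1*5 = 5)
J(U) = 5*U**2 (J(U) = (5*U)*U = 5*U**2)
2791 - J(6)*(-17 + h) = 2791 - 5*6**2*(-17 + 4) = 2791 - 5*36*(-13) = 2791 - 180*(-13) = 2791 - 1*(-2340) = 2791 + 2340 = 5131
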